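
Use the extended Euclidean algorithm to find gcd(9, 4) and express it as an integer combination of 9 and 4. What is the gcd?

1

Apply Euclid's algorithm to 9 and 4:
9 = 2*4 + 1
4 = 4*1 + 0
gcd(9, 4) = 1.
Back-substituting:
1 = 9 − 2·4
So 1 = (1)·9 + (-2)·4.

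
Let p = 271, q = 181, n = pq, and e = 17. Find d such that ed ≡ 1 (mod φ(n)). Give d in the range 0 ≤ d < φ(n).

φ(n) = (p−1)(q−1) = 270·180 = 48600.
Need d with 17·d ≡ 1 (mod 48600). Apply the extended Euclidean algorithm:
48600 = 2858·17 + 14
17 = 1·14 + 3
14 = 4·3 + 2
3 = 1·2 + 1
2 = 2·1 + 0
Back-substitute:
1 = 3 − 2
1 = −14 + 5·3
1 = 5·17 − 6·14
1 = −6·48600 + 17153·17
So 17·17153 ≡ 1 (mod 48600), hence d = 17153.

17153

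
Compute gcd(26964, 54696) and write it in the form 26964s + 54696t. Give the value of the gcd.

Apply Euclid's algorithm to 54696 and 26964:
54696 = 2*26964 + 768
26964 = 35*768 + 84
768 = 9*84 + 12
84 = 7*12 + 0
gcd(26964, 54696) = 12.
Back-substituting:
12 = 768 − 9·84
12 = −9·26964 + 316·768
12 = 316·54696 − 641·26964
So 12 = (316)·54696 + (-641)·26964.

12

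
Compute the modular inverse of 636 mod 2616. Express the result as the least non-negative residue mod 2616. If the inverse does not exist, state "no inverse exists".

Compute gcd(636, 2616):
2616 = 4*636 + 72
636 = 8*72 + 60
72 = 1*60 + 12
60 = 5*12 + 0
gcd(636, 2616) = 12 ≠ 1, so 636 has no multiplicative inverse modulo 2616.

no inverse exists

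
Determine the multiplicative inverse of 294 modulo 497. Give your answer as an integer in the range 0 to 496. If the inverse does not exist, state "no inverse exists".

no inverse exists

Euclidean algorithm on 497, 294:
497 = 1·294 + 203
294 = 1·203 + 91
203 = 2·91 + 21
91 = 4·21 + 7
21 = 3·7 + 0
The gcd is 7, not 1, hence no inverse exists.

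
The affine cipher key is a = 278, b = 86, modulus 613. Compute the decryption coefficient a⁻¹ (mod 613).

Extended Euclidean algorithm:
613 = 2·278 + 57
278 = 4·57 + 50
57 = 1·50 + 7
50 = 7·7 + 1
7 = 7·1 + 0
The gcd is 1. Working backward:
1 = 50 − 7·7
1 = −7·57 + 8·50
1 = 8·278 − 39·57
1 = −39·613 + 86·278
So 278·86 ≡ 1 (mod 613).

86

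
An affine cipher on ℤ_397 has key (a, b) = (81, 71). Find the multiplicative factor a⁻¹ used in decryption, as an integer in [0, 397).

gcd(397, 81) by repeated division:
397 = 4·81 + 73
81 = 1·73 + 8
73 = 9·8 + 1
8 = 8·1 + 0
The gcd is 1. Working backward:
1 = 73 − 9·8
1 = −9·81 + 10·73
1 = 10·397 − 49·81
So 81·(-49) ≡ 1 (mod 397), and -49 ≡ 348 (mod 397).

348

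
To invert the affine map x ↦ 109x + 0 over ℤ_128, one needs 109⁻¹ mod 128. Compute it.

101

Extended Euclidean algorithm:
128 = 1×109 + 19
109 = 5×19 + 14
19 = 1×14 + 5
14 = 2×5 + 4
5 = 1×4 + 1
4 = 4×1 + 0
The gcd is 1. Working backward:
1 = 5 − 4
1 = −14 + 3·5
1 = 3·19 − 4·14
1 = −4·109 + 23·19
1 = 23·128 − 27·109
Hence 109⁻¹ ≡ -27 ≡ 101 (mod 128).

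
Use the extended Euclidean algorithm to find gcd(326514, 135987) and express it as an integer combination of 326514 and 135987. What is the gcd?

3

Euclidean algorithm:
326514 = 2×135987 + 54540
135987 = 2×54540 + 26907
54540 = 2×26907 + 726
26907 = 37×726 + 45
726 = 16×45 + 6
45 = 7×6 + 3
6 = 2×3 + 0
gcd(326514, 135987) = 3.
Working backward:
3 = 45 − 7·6
3 = −7·726 + 113·45
3 = 113·26907 − 4188·726
3 = −4188·54540 + 8489·26907
3 = 8489·135987 − 21166·54540
3 = −21166·326514 + 50821·135987
So 3 = (-21166)·326514 + (50821)·135987.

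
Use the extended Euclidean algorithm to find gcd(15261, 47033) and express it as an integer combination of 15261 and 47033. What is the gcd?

1

Euclidean algorithm:
47033 = 3*15261 + 1250
15261 = 12*1250 + 261
1250 = 4*261 + 206
261 = 1*206 + 55
206 = 3*55 + 41
55 = 1*41 + 14
41 = 2*14 + 13
14 = 1*13 + 1
13 = 13*1 + 0
gcd(15261, 47033) = 1.
Working backward:
1 = 14 − 13
1 = −41 + 3·14
1 = 3·55 − 4·41
1 = −4·206 + 15·55
1 = 15·261 − 19·206
1 = −19·1250 + 91·261
1 = 91·15261 − 1111·1250
1 = −1111·47033 + 3424·15261
So 1 = (-1111)·47033 + (3424)·15261.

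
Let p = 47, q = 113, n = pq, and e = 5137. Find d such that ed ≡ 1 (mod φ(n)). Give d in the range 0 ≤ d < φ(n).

φ(n) = (p−1)(q−1) = 46·112 = 5152.
Need d with 5137·d ≡ 1 (mod 5152). Apply the extended Euclidean algorithm:
5152 = 1×5137 + 15
5137 = 342×15 + 7
15 = 2×7 + 1
7 = 7×1 + 0
Back-substitute:
1 = 15 − 2·7
1 = −2·5137 + 685·15
1 = 685·5152 − 687·5137
So 5137·(-687) ≡ 1 (mod 5152), hence d ≡ -687 ≡ 4465 (mod 5152).

4465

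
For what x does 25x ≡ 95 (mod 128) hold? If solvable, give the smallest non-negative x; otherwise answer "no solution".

First find gcd(25, 128):
128 = 5×25 + 3
25 = 8×3 + 1
3 = 3×1 + 0
gcd = 1, so a unique solution mod 128 exists.
Back-substitute for the Bézout coefficients:
1 = 25 − 8·3
1 = −8·128 + 41·25
So 25·(41) ≡ 1 (mod 128), giving 25⁻¹ ≡ 41.
x ≡ 25⁻¹·95 ≡ 41·95 ≡ 55 (mod 128).

55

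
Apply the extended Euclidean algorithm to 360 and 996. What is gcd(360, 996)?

12

Euclidean algorithm:
996 = 2·360 + 276
360 = 1·276 + 84
276 = 3·84 + 24
84 = 3·24 + 12
24 = 2·12 + 0
gcd(360, 996) = 12.
Working backward:
12 = 84 − 3·24
12 = −3·276 + 10·84
12 = 10·360 − 13·276
12 = −13·996 + 36·360
So 12 = (-13)·996 + (36)·360.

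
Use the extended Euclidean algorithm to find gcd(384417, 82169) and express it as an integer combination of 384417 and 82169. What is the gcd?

Repeated division:
384417 = 4*82169 + 55741
82169 = 1*55741 + 26428
55741 = 2*26428 + 2885
26428 = 9*2885 + 463
2885 = 6*463 + 107
463 = 4*107 + 35
107 = 3*35 + 2
35 = 17*2 + 1
2 = 2*1 + 0
gcd(384417, 82169) = 1.
Express as a combination:
1 = 35 − 17·2
1 = −17·107 + 52·35
1 = 52·463 − 225·107
1 = −225·2885 + 1402·463
1 = 1402·26428 − 12843·2885
1 = −12843·55741 + 27088·26428
1 = 27088·82169 − 39931·55741
1 = −39931·384417 + 186812·82169
So 1 = (-39931)·384417 + (186812)·82169.

1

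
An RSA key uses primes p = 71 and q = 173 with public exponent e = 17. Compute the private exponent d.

φ(n) = (p−1)(q−1) = 70·172 = 12040.
Need d with 17·d ≡ 1 (mod 12040). Apply the extended Euclidean algorithm:
12040 = 708*17 + 4
17 = 4*4 + 1
4 = 4*1 + 0
Back-substitute:
1 = 17 − 4·4
1 = −4·12040 + 2833·17
So 17·2833 ≡ 1 (mod 12040), hence d = 2833.

2833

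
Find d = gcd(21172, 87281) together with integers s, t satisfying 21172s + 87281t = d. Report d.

Apply Euclid's algorithm to 87281 and 21172:
87281 = 4×21172 + 2593
21172 = 8×2593 + 428
2593 = 6×428 + 25
428 = 17×25 + 3
25 = 8×3 + 1
3 = 3×1 + 0
gcd(21172, 87281) = 1.
Express as a combination:
1 = 25 − 8·3
1 = −8·428 + 137·25
1 = 137·2593 − 830·428
1 = −830·21172 + 6777·2593
1 = 6777·87281 − 27938·21172
So 1 = (6777)·87281 + (-27938)·21172.

1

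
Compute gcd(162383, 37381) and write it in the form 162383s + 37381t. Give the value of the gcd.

1

Repeated division:
162383 = 4·37381 + 12859
37381 = 2·12859 + 11663
12859 = 1·11663 + 1196
11663 = 9·1196 + 899
1196 = 1·899 + 297
899 = 3·297 + 8
297 = 37·8 + 1
8 = 8·1 + 0
gcd(162383, 37381) = 1.
Working backward:
1 = 297 − 37·8
1 = −37·899 + 112·297
1 = 112·1196 − 149·899
1 = −149·11663 + 1453·1196
1 = 1453·12859 − 1602·11663
1 = −1602·37381 + 4657·12859
1 = 4657·162383 − 20230·37381
So 1 = (4657)·162383 + (-20230)·37381.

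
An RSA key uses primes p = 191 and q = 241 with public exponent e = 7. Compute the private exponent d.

19543

φ(n) = (p−1)(q−1) = 190·240 = 45600.
Need d with 7·d ≡ 1 (mod 45600). Apply the extended Euclidean algorithm:
45600 = 6514×7 + 2
7 = 3×2 + 1
2 = 2×1 + 0
Back-substitute:
1 = 7 − 3·2
1 = −3·45600 + 19543·7
So 7·19543 ≡ 1 (mod 45600), hence d = 19543.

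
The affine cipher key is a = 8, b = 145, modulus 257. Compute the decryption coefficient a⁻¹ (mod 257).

gcd(257, 8) by repeated division:
257 = 32·8 + 1
8 = 8·1 + 0
gcd = 1, so the inverse exists. Back-substitute:
1 = 257 − 32·8
Hence 8⁻¹ ≡ -32 ≡ 225 (mod 257).

225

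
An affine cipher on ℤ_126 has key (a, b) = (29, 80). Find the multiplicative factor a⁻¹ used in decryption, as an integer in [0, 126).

Apply the Euclidean algorithm to 126 and 29:
126 = 4×29 + 10
29 = 2×10 + 9
10 = 1×9 + 1
9 = 9×1 + 0
Since gcd(29, 126) = 1, back-substitute to write 1 as a combination:
1 = 10 − 9
1 = −29 + 3·10
1 = 3·126 − 13·29
So 29·(-13) ≡ 1 (mod 126), and -13 ≡ 113 (mod 126).

113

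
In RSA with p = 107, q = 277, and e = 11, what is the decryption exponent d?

φ(n) = (p−1)(q−1) = 106·276 = 29256.
Need d with 11·d ≡ 1 (mod 29256). Apply the extended Euclidean algorithm:
29256 = 2659×11 + 7
11 = 1×7 + 4
7 = 1×4 + 3
4 = 1×3 + 1
3 = 3×1 + 0
Back-substitute:
1 = 4 − 3
1 = −7 + 2·4
1 = 2·11 − 3·7
1 = −3·29256 + 7979·11
So 11·7979 ≡ 1 (mod 29256), hence d = 7979.

7979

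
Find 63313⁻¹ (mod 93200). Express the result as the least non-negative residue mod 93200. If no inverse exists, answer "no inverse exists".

83377

Run Euclid on (93200, 63313):
93200 = 1×63313 + 29887
63313 = 2×29887 + 3539
29887 = 8×3539 + 1575
3539 = 2×1575 + 389
1575 = 4×389 + 19
389 = 20×19 + 9
19 = 2×9 + 1
9 = 9×1 + 0
gcd = 1, so the inverse exists. Back-substitute:
1 = 19 − 2·9
1 = −2·389 + 41·19
1 = 41·1575 − 166·389
1 = −166·3539 + 373·1575
1 = 373·29887 − 3150·3539
1 = −3150·63313 + 6673·29887
1 = 6673·93200 − 9823·63313
Thus 63313·(-9823) ≡ 1 (mod 93200); reducing, -9823 mod 93200 = 83377.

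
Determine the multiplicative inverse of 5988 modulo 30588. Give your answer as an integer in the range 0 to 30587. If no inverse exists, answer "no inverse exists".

no inverse exists

Compute gcd(5988, 30588):
30588 = 5×5988 + 648
5988 = 9×648 + 156
648 = 4×156 + 24
156 = 6×24 + 12
24 = 2×12 + 0
gcd(5988, 30588) = 12 ≠ 1, so 5988 has no multiplicative inverse modulo 30588.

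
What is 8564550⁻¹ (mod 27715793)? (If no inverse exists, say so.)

6525100

gcd(27715793, 8564550) by repeated division:
27715793 = 3·8564550 + 2022143
8564550 = 4·2022143 + 475978
2022143 = 4·475978 + 118231
475978 = 4·118231 + 3054
118231 = 38·3054 + 2179
3054 = 1·2179 + 875
2179 = 2·875 + 429
875 = 2·429 + 17
429 = 25·17 + 4
17 = 4·4 + 1
4 = 4·1 + 0
The gcd is 1. Working backward:
1 = 17 − 4·4
1 = −4·429 + 101·17
1 = 101·875 − 206·429
1 = −206·2179 + 513·875
1 = 513·3054 − 719·2179
1 = −719·118231 + 27835·3054
1 = 27835·475978 − 112059·118231
1 = −112059·2022143 + 476071·475978
1 = 476071·8564550 − 2016343·2022143
1 = −2016343·27715793 + 6525100·8564550
So 8564550·6525100 ≡ 1 (mod 27715793).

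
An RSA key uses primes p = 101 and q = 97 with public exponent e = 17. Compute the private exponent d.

3953

φ(n) = (p−1)(q−1) = 100·96 = 9600.
Need d with 17·d ≡ 1 (mod 9600). Apply the extended Euclidean algorithm:
9600 = 564·17 + 12
17 = 1·12 + 5
12 = 2·5 + 2
5 = 2·2 + 1
2 = 2·1 + 0
Back-substitute:
1 = 5 − 2·2
1 = −2·12 + 5·5
1 = 5·17 − 7·12
1 = −7·9600 + 3953·17
So 17·3953 ≡ 1 (mod 9600), hence d = 3953.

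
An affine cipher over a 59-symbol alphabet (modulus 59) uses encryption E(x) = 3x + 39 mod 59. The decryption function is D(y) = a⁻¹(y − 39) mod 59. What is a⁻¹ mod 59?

Extended Euclidean algorithm:
59 = 19·3 + 2
3 = 1·2 + 1
2 = 2·1 + 0
The gcd is 1. Working backward:
1 = 3 − 2
1 = −59 + 20·3
So 3·20 ≡ 1 (mod 59).

20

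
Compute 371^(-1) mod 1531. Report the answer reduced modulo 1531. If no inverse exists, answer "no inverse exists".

Run Euclid on (1531, 371):
1531 = 4×371 + 47
371 = 7×47 + 42
47 = 1×42 + 5
42 = 8×5 + 2
5 = 2×2 + 1
2 = 2×1 + 0
The gcd is 1. Working backward:
1 = 5 − 2·2
1 = −2·42 + 17·5
1 = 17·47 − 19·42
1 = −19·371 + 150·47
1 = 150·1531 − 619·371
Thus 371·(-619) ≡ 1 (mod 1531); reducing, -619 mod 1531 = 912.

912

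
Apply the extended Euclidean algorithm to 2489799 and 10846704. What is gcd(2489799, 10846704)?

3

Euclidean algorithm:
10846704 = 4*2489799 + 887508
2489799 = 2*887508 + 714783
887508 = 1*714783 + 172725
714783 = 4*172725 + 23883
172725 = 7*23883 + 5544
23883 = 4*5544 + 1707
5544 = 3*1707 + 423
1707 = 4*423 + 15
423 = 28*15 + 3
15 = 5*3 + 0
gcd(2489799, 10846704) = 3.
Express as a combination:
3 = 423 − 28·15
3 = −28·1707 + 113·423
3 = 113·5544 − 367·1707
3 = −367·23883 + 1581·5544
3 = 1581·172725 − 11434·23883
3 = −11434·714783 + 47317·172725
3 = 47317·887508 − 58751·714783
3 = −58751·2489799 + 164819·887508
3 = 164819·10846704 − 718027·2489799
So 3 = (164819)·10846704 + (-718027)·2489799.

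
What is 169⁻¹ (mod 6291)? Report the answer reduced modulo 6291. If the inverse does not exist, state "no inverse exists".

1489

gcd(6291, 169) by repeated division:
6291 = 37·169 + 38
169 = 4·38 + 17
38 = 2·17 + 4
17 = 4·4 + 1
4 = 4·1 + 0
Since gcd(169, 6291) = 1, back-substitute to write 1 as a combination:
1 = 17 − 4·4
1 = −4·38 + 9·17
1 = 9·169 − 40·38
1 = −40·6291 + 1489·169
So 169·1489 ≡ 1 (mod 6291).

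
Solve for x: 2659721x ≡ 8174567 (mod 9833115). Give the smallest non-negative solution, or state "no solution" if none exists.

6908332

First find gcd(2659721, 9833115):
9833115 = 3*2659721 + 1853952
2659721 = 1*1853952 + 805769
1853952 = 2*805769 + 242414
805769 = 3*242414 + 78527
242414 = 3*78527 + 6833
78527 = 11*6833 + 3364
6833 = 2*3364 + 105
3364 = 32*105 + 4
105 = 26*4 + 1
4 = 4*1 + 0
gcd = 1, so a unique solution mod 9833115 exists.
Back-substitute for the Bézout coefficients:
1 = 105 − 26·4
1 = −26·3364 + 833·105
1 = 833·6833 − 1692·3364
1 = −1692·78527 + 19445·6833
1 = 19445·242414 − 60027·78527
1 = −60027·805769 + 199526·242414
1 = 199526·1853952 − 459079·805769
1 = −459079·2659721 + 658605·1853952
1 = 658605·9833115 − 2434894·2659721
So 2659721·(-2434894) ≡ 1 (mod 9833115), giving 2659721⁻¹ ≡ 7398221.
x ≡ 2659721⁻¹·8174567 ≡ 7398221·8174567 ≡ 6908332 (mod 9833115).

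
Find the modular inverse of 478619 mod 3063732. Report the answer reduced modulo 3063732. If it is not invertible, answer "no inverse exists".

183695

Extended Euclidean algorithm:
3063732 = 6*478619 + 192018
478619 = 2*192018 + 94583
192018 = 2*94583 + 2852
94583 = 33*2852 + 467
2852 = 6*467 + 50
467 = 9*50 + 17
50 = 2*17 + 16
17 = 1*16 + 1
16 = 16*1 + 0
The gcd is 1. Working backward:
1 = 17 − 16
1 = −50 + 3·17
1 = 3·467 − 28·50
1 = −28·2852 + 171·467
1 = 171·94583 − 5671·2852
1 = −5671·192018 + 11513·94583
1 = 11513·478619 − 28697·192018
1 = −28697·3063732 + 183695·478619
So 478619·183695 ≡ 1 (mod 3063732).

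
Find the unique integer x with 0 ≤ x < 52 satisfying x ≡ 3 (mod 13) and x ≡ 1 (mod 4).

Write x = 3 + 13·k. Then 13·k ≡ 1 − 3 ≡ 2 (mod 4).
Need 13⁻¹ mod 4. Extended Euclid on (4, 1):
4 = 4*1 + 0
13⁻¹ ≡ 1 (mod 4), so k ≡ 1·2 ≡ 2 (mod 4).
x = 3 + 13·2 = 29.

29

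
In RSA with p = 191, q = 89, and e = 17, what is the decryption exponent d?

φ(n) = (p−1)(q−1) = 190·88 = 16720.
Need d with 17·d ≡ 1 (mod 16720). Apply the extended Euclidean algorithm:
16720 = 983·17 + 9
17 = 1·9 + 8
9 = 1·8 + 1
8 = 8·1 + 0
Back-substitute:
1 = 9 − 8
1 = −17 + 2·9
1 = 2·16720 − 1967·17
So 17·(-1967) ≡ 1 (mod 16720), hence d ≡ -1967 ≡ 14753 (mod 16720).

14753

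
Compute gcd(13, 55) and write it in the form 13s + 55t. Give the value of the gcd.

1

Euclidean algorithm:
55 = 4×13 + 3
13 = 4×3 + 1
3 = 3×1 + 0
gcd(13, 55) = 1.
Express as a combination:
1 = 13 − 4·3
1 = −4·55 + 17·13
So 1 = (-4)·55 + (17)·13.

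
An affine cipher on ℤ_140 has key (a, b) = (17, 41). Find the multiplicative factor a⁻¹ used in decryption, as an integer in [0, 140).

Extended Euclidean algorithm:
140 = 8×17 + 4
17 = 4×4 + 1
4 = 4×1 + 0
Since gcd(17, 140) = 1, back-substitute to write 1 as a combination:
1 = 17 − 4·4
1 = −4·140 + 33·17
So 17·33 ≡ 1 (mod 140).

33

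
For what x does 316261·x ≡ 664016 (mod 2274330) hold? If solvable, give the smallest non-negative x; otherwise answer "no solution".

First find gcd(316261, 2274330):
2274330 = 7*316261 + 60503
316261 = 5*60503 + 13746
60503 = 4*13746 + 5519
13746 = 2*5519 + 2708
5519 = 2*2708 + 103
2708 = 26*103 + 30
103 = 3*30 + 13
30 = 2*13 + 4
13 = 3*4 + 1
4 = 4*1 + 0
gcd = 1, so a unique solution mod 2274330 exists.
Back-substitute for the Bézout coefficients:
1 = 13 − 3·4
1 = −3·30 + 7·13
1 = 7·103 − 24·30
1 = −24·2708 + 631·103
1 = 631·5519 − 1286·2708
1 = −1286·13746 + 3203·5519
1 = 3203·60503 − 14098·13746
1 = −14098·316261 + 73693·60503
1 = 73693·2274330 − 529949·316261
So 316261·(-529949) ≡ 1 (mod 2274330), giving 316261⁻¹ ≡ 1744381.
x ≡ 316261⁻¹·664016 ≡ 1744381·664016 ≡ 1094066 (mod 2274330).

1094066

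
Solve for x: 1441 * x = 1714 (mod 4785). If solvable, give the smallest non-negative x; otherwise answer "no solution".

gcd(1441, 4785):
4785 = 3*1441 + 462
1441 = 3*462 + 55
462 = 8*55 + 22
55 = 2*22 + 11
22 = 2*11 + 0
gcd = 11, but 11 ∤ 1714, so the congruence has no solution.

no solution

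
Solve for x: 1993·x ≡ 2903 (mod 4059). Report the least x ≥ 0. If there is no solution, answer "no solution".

2645

First find gcd(1993, 4059):
4059 = 2×1993 + 73
1993 = 27×73 + 22
73 = 3×22 + 7
22 = 3×7 + 1
7 = 7×1 + 0
gcd = 1, so a unique solution mod 4059 exists.
Back-substitute for the Bézout coefficients:
1 = 22 − 3·7
1 = −3·73 + 10·22
1 = 10·1993 − 273·73
1 = −273·4059 + 556·1993
So 1993·(556) ≡ 1 (mod 4059), giving 1993⁻¹ ≡ 556.
x ≡ 1993⁻¹·2903 ≡ 556·2903 ≡ 2645 (mod 4059).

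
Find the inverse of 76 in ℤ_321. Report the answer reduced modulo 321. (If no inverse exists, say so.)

Extended Euclidean algorithm:
321 = 4×76 + 17
76 = 4×17 + 8
17 = 2×8 + 1
8 = 8×1 + 0
gcd = 1, so the inverse exists. Back-substitute:
1 = 17 − 2·8
1 = −2·76 + 9·17
1 = 9·321 − 38·76
So 76·(-38) ≡ 1 (mod 321), and -38 ≡ 283 (mod 321).

283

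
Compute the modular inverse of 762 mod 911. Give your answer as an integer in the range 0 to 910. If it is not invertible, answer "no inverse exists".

697

Apply the Euclidean algorithm to 911 and 762:
911 = 1·762 + 149
762 = 5·149 + 17
149 = 8·17 + 13
17 = 1·13 + 4
13 = 3·4 + 1
4 = 4·1 + 0
The gcd is 1. Working backward:
1 = 13 − 3·4
1 = −3·17 + 4·13
1 = 4·149 − 35·17
1 = −35·762 + 179·149
1 = 179·911 − 214·762
So 762·(-214) ≡ 1 (mod 911), and -214 ≡ 697 (mod 911).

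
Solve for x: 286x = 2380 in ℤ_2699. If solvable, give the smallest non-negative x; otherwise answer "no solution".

First find gcd(286, 2699):
2699 = 9×286 + 125
286 = 2×125 + 36
125 = 3×36 + 17
36 = 2×17 + 2
17 = 8×2 + 1
2 = 2×1 + 0
gcd = 1, so a unique solution mod 2699 exists.
Back-substitute for the Bézout coefficients:
1 = 17 − 8·2
1 = −8·36 + 17·17
1 = 17·125 − 59·36
1 = −59·286 + 135·125
1 = 135·2699 − 1274·286
So 286·(-1274) ≡ 1 (mod 2699), giving 286⁻¹ ≡ 1425.
x ≡ 286⁻¹·2380 ≡ 1425·2380 ≡ 1556 (mod 2699).

1556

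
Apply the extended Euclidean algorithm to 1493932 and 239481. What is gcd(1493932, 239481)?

11

Euclidean algorithm:
1493932 = 6·239481 + 57046
239481 = 4·57046 + 11297
57046 = 5·11297 + 561
11297 = 20·561 + 77
561 = 7·77 + 22
77 = 3·22 + 11
22 = 2·11 + 0
gcd(1493932, 239481) = 11.
Working backward:
11 = 77 − 3·22
11 = −3·561 + 22·77
11 = 22·11297 − 443·561
11 = −443·57046 + 2237·11297
11 = 2237·239481 − 9391·57046
11 = −9391·1493932 + 58583·239481
So 11 = (-9391)·1493932 + (58583)·239481.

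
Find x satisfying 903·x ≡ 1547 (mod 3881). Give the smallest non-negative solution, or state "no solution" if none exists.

First find gcd(903, 3881):
3881 = 4×903 + 269
903 = 3×269 + 96
269 = 2×96 + 77
96 = 1×77 + 19
77 = 4×19 + 1
19 = 19×1 + 0
gcd = 1, so a unique solution mod 3881 exists.
Back-substitute for the Bézout coefficients:
1 = 77 − 4·19
1 = −4·96 + 5·77
1 = 5·269 − 14·96
1 = −14·903 + 47·269
1 = 47·3881 − 202·903
So 903·(-202) ≡ 1 (mod 3881), giving 903⁻¹ ≡ 3679.
x ≡ 903⁻¹·1547 ≡ 3679·1547 ≡ 1867 (mod 3881).

1867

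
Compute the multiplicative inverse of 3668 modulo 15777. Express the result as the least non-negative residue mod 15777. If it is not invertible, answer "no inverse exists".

Run Euclid on (15777, 3668):
15777 = 4·3668 + 1105
3668 = 3·1105 + 353
1105 = 3·353 + 46
353 = 7·46 + 31
46 = 1·31 + 15
31 = 2·15 + 1
15 = 15·1 + 0
Since gcd(3668, 15777) = 1, back-substitute to write 1 as a combination:
1 = 31 − 2·15
1 = −2·46 + 3·31
1 = 3·353 − 23·46
1 = −23·1105 + 72·353
1 = 72·3668 − 239·1105
1 = −239·15777 + 1028·3668
So 3668·1028 ≡ 1 (mod 15777).

1028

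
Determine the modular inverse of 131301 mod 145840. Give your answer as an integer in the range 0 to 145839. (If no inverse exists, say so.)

61901

Apply the Euclidean algorithm to 145840 and 131301:
145840 = 1×131301 + 14539
131301 = 9×14539 + 450
14539 = 32×450 + 139
450 = 3×139 + 33
139 = 4×33 + 7
33 = 4×7 + 5
7 = 1×5 + 2
5 = 2×2 + 1
2 = 2×1 + 0
Since gcd(131301, 145840) = 1, back-substitute to write 1 as a combination:
1 = 5 − 2·2
1 = −2·7 + 3·5
1 = 3·33 − 14·7
1 = −14·139 + 59·33
1 = 59·450 − 191·139
1 = −191·14539 + 6171·450
1 = 6171·131301 − 55730·14539
1 = −55730·145840 + 61901·131301
So 131301·61901 ≡ 1 (mod 145840).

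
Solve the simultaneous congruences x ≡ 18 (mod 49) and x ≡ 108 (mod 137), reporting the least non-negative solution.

1341

Write x = 18 + 49·k. Then 49·k ≡ 108 − 18 ≡ 90 (mod 137).
Need 49⁻¹ mod 137. Extended Euclid on (137, 49):
137 = 2·49 + 39
49 = 1·39 + 10
39 = 3·10 + 9
10 = 1·9 + 1
9 = 9·1 + 0
Back-substitute:
1 = 10 − 9
1 = −39 + 4·10
1 = 4·49 − 5·39
1 = −5·137 + 14·49
49⁻¹ ≡ 14 (mod 137), so k ≡ 14·90 ≡ 27 (mod 137).
x = 18 + 49·27 = 1341.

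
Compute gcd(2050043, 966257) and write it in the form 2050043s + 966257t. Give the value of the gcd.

Apply Euclid's algorithm to 2050043 and 966257:
2050043 = 2*966257 + 117529
966257 = 8*117529 + 26025
117529 = 4*26025 + 13429
26025 = 1*13429 + 12596
13429 = 1*12596 + 833
12596 = 15*833 + 101
833 = 8*101 + 25
101 = 4*25 + 1
25 = 25*1 + 0
gcd(2050043, 966257) = 1.
Express as a combination:
1 = 101 − 4·25
1 = −4·833 + 33·101
1 = 33·12596 − 499·833
1 = −499·13429 + 532·12596
1 = 532·26025 − 1031·13429
1 = −1031·117529 + 4656·26025
1 = 4656·966257 − 38279·117529
1 = −38279·2050043 + 81214·966257
So 1 = (-38279)·2050043 + (81214)·966257.

1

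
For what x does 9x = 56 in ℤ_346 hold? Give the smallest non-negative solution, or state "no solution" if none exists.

First find gcd(9, 346):
346 = 38·9 + 4
9 = 2·4 + 1
4 = 4·1 + 0
gcd = 1, so a unique solution mod 346 exists.
Back-substitute for the Bézout coefficients:
1 = 9 − 2·4
1 = −2·346 + 77·9
So 9·(77) ≡ 1 (mod 346), giving 9⁻¹ ≡ 77.
x ≡ 9⁻¹·56 ≡ 77·56 ≡ 160 (mod 346).

160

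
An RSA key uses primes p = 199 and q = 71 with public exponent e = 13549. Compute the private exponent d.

5749

φ(n) = (p−1)(q−1) = 198·70 = 13860.
Need d with 13549·d ≡ 1 (mod 13860). Apply the extended Euclidean algorithm:
13860 = 1·13549 + 311
13549 = 43·311 + 176
311 = 1·176 + 135
176 = 1·135 + 41
135 = 3·41 + 12
41 = 3·12 + 5
12 = 2·5 + 2
5 = 2·2 + 1
2 = 2·1 + 0
Back-substitute:
1 = 5 − 2·2
1 = −2·12 + 5·5
1 = 5·41 − 17·12
1 = −17·135 + 56·41
1 = 56·176 − 73·135
1 = −73·311 + 129·176
1 = 129·13549 − 5620·311
1 = −5620·13860 + 5749·13549
So 13549·5749 ≡ 1 (mod 13860), hence d = 5749.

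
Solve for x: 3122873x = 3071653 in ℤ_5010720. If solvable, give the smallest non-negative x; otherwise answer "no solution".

First find gcd(3122873, 5010720):
5010720 = 1*3122873 + 1887847
3122873 = 1*1887847 + 1235026
1887847 = 1*1235026 + 652821
1235026 = 1*652821 + 582205
652821 = 1*582205 + 70616
582205 = 8*70616 + 17277
70616 = 4*17277 + 1508
17277 = 11*1508 + 689
1508 = 2*689 + 130
689 = 5*130 + 39
130 = 3*39 + 13
39 = 3*13 + 0
gcd = 13 and 13 | 3071653, so solutions exist. Divide through by 13: 240221x ≡ 236281 (mod 385440).
Now find 240221⁻¹ mod 385440:
385440 = 1×240221 + 145219
240221 = 1×145219 + 95002
145219 = 1×95002 + 50217
95002 = 1×50217 + 44785
50217 = 1×44785 + 5432
44785 = 8×5432 + 1329
5432 = 4×1329 + 116
1329 = 11×116 + 53
116 = 2×53 + 10
53 = 5×10 + 3
10 = 3×3 + 1
3 = 3×1 + 0
Back-substitute:
1 = 10 − 3·3
1 = −3·53 + 16·10
1 = 16·116 − 35·53
1 = −35·1329 + 401·116
1 = 401·5432 − 1639·1329
1 = −1639·44785 + 13513·5432
1 = 13513·50217 − 15152·44785
1 = −15152·95002 + 28665·50217
1 = 28665·145219 − 43817·95002
1 = −43817·240221 + 72482·145219
1 = 72482·385440 − 116299·240221
So 240221·(-116299) ≡ 1 (mod 385440), i.e. 240221⁻¹ ≡ 269141.
Then x ≡ 269141·236281 ≡ 315341 (mod 385440); the smallest non-negative solution is x = 315341.

315341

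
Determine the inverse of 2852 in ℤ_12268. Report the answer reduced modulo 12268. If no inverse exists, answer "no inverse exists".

no inverse exists

Euclidean algorithm on 12268, 2852:
12268 = 4×2852 + 860
2852 = 3×860 + 272
860 = 3×272 + 44
272 = 6×44 + 8
44 = 5×8 + 4
8 = 2×4 + 0
gcd(2852, 12268) = 4 ≠ 1, so 2852 has no multiplicative inverse modulo 12268.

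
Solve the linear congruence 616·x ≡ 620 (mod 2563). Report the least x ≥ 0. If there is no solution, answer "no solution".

gcd(616, 2563):
2563 = 4*616 + 99
616 = 6*99 + 22
99 = 4*22 + 11
22 = 2*11 + 0
gcd = 11, but 11 ∤ 620, so the congruence has no solution.

no solution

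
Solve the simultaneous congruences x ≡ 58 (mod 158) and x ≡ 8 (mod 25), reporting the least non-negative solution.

Write x = 58 + 158·k. Then 158·k ≡ 8 − 58 ≡ 0 (mod 25).
Need 158⁻¹ mod 25. Extended Euclid on (25, 8):
25 = 3*8 + 1
8 = 8*1 + 0
Back-substitute:
1 = 25 − 3·8
158⁻¹ ≡ 22 (mod 25), so k ≡ 22·0 ≡ 0 (mod 25).
x = 58 + 158·0 = 58.

58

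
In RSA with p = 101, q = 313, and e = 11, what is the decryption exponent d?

22691

φ(n) = (p−1)(q−1) = 100·312 = 31200.
Need d with 11·d ≡ 1 (mod 31200). Apply the extended Euclidean algorithm:
31200 = 2836×11 + 4
11 = 2×4 + 3
4 = 1×3 + 1
3 = 3×1 + 0
Back-substitute:
1 = 4 − 3
1 = −11 + 3·4
1 = 3·31200 − 8509·11
So 11·(-8509) ≡ 1 (mod 31200), hence d ≡ -8509 ≡ 22691 (mod 31200).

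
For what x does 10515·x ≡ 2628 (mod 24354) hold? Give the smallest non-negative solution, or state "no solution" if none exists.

First find gcd(10515, 24354):
24354 = 2*10515 + 3324
10515 = 3*3324 + 543
3324 = 6*543 + 66
543 = 8*66 + 15
66 = 4*15 + 6
15 = 2*6 + 3
6 = 2*3 + 0
gcd = 3 and 3 | 2628, so solutions exist. Divide through by 3: 3505x ≡ 876 (mod 8118).
Now find 3505⁻¹ mod 8118:
8118 = 2*3505 + 1108
3505 = 3*1108 + 181
1108 = 6*181 + 22
181 = 8*22 + 5
22 = 4*5 + 2
5 = 2*2 + 1
2 = 2*1 + 0
Back-substitute:
1 = 5 − 2·2
1 = −2·22 + 9·5
1 = 9·181 − 74·22
1 = −74·1108 + 453·181
1 = 453·3505 − 1433·1108
1 = −1433·8118 + 3319·3505
So 3505⁻¹ ≡ 3319 (mod 8118).
Then x ≡ 3319·876 ≡ 1200 (mod 8118); the smallest non-negative solution is x = 1200.

1200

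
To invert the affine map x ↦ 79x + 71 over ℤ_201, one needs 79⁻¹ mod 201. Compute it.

Apply the Euclidean algorithm to 201 and 79:
201 = 2×79 + 43
79 = 1×43 + 36
43 = 1×36 + 7
36 = 5×7 + 1
7 = 7×1 + 0
gcd = 1, so the inverse exists. Back-substitute:
1 = 36 − 5·7
1 = −5·43 + 6·36
1 = 6·79 − 11·43
1 = −11·201 + 28·79
So 79·28 ≡ 1 (mod 201).

28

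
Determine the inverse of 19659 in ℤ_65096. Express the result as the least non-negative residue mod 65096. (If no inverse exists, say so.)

48947

Apply the Euclidean algorithm to 65096 and 19659:
65096 = 3*19659 + 6119
19659 = 3*6119 + 1302
6119 = 4*1302 + 911
1302 = 1*911 + 391
911 = 2*391 + 129
391 = 3*129 + 4
129 = 32*4 + 1
4 = 4*1 + 0
gcd = 1, so the inverse exists. Back-substitute:
1 = 129 − 32·4
1 = −32·391 + 97·129
1 = 97·911 − 226·391
1 = −226·1302 + 323·911
1 = 323·6119 − 1518·1302
1 = −1518·19659 + 4877·6119
1 = 4877·65096 − 16149·19659
So 19659·(-16149) ≡ 1 (mod 65096), and -16149 ≡ 48947 (mod 65096).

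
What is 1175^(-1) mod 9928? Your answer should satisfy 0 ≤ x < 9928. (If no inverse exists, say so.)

Apply the Euclidean algorithm to 9928 and 1175:
9928 = 8*1175 + 528
1175 = 2*528 + 119
528 = 4*119 + 52
119 = 2*52 + 15
52 = 3*15 + 7
15 = 2*7 + 1
7 = 7*1 + 0
The gcd is 1. Working backward:
1 = 15 − 2·7
1 = −2·52 + 7·15
1 = 7·119 − 16·52
1 = −16·528 + 71·119
1 = 71·1175 − 158·528
1 = −158·9928 + 1335·1175
So 1175·1335 ≡ 1 (mod 9928).

1335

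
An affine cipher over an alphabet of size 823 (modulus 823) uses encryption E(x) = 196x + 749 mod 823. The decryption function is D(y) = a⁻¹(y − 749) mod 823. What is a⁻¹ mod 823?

Extended Euclidean algorithm:
823 = 4*196 + 39
196 = 5*39 + 1
39 = 39*1 + 0
gcd = 1, so the inverse exists. Back-substitute:
1 = 196 − 5·39
1 = −5·823 + 21·196
So 196·21 ≡ 1 (mod 823).

21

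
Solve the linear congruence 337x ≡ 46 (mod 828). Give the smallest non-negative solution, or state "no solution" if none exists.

322

First find gcd(337, 828):
828 = 2×337 + 154
337 = 2×154 + 29
154 = 5×29 + 9
29 = 3×9 + 2
9 = 4×2 + 1
2 = 2×1 + 0
gcd = 1, so a unique solution mod 828 exists.
Back-substitute for the Bézout coefficients:
1 = 9 − 4·2
1 = −4·29 + 13·9
1 = 13·154 − 69·29
1 = −69·337 + 151·154
1 = 151·828 − 371·337
So 337·(-371) ≡ 1 (mod 828), giving 337⁻¹ ≡ 457.
x ≡ 337⁻¹·46 ≡ 457·46 ≡ 322 (mod 828).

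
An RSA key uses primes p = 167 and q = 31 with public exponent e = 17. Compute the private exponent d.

φ(n) = (p−1)(q−1) = 166·30 = 4980.
Need d with 17·d ≡ 1 (mod 4980). Apply the extended Euclidean algorithm:
4980 = 292·17 + 16
17 = 1·16 + 1
16 = 16·1 + 0
Back-substitute:
1 = 17 − 16
1 = −4980 + 293·17
So 17·293 ≡ 1 (mod 4980), hence d = 293.

293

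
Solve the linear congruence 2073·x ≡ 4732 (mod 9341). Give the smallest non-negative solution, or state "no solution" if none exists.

5022

First find gcd(2073, 9341):
9341 = 4*2073 + 1049
2073 = 1*1049 + 1024
1049 = 1*1024 + 25
1024 = 40*25 + 24
25 = 1*24 + 1
24 = 24*1 + 0
gcd = 1, so a unique solution mod 9341 exists.
Back-substitute for the Bézout coefficients:
1 = 25 − 24
1 = −1024 + 41·25
1 = 41·1049 − 42·1024
1 = −42·2073 + 83·1049
1 = 83·9341 − 374·2073
So 2073·(-374) ≡ 1 (mod 9341), giving 2073⁻¹ ≡ 8967.
x ≡ 2073⁻¹·4732 ≡ 8967·4732 ≡ 5022 (mod 9341).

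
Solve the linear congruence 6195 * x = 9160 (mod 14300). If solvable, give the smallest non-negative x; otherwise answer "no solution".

First find gcd(6195, 14300):
14300 = 2*6195 + 1910
6195 = 3*1910 + 465
1910 = 4*465 + 50
465 = 9*50 + 15
50 = 3*15 + 5
15 = 3*5 + 0
gcd = 5 and 5 | 9160, so solutions exist. Divide through by 5: 1239x ≡ 1832 (mod 2860).
Now find 1239⁻¹ mod 2860:
2860 = 2*1239 + 382
1239 = 3*382 + 93
382 = 4*93 + 10
93 = 9*10 + 3
10 = 3*3 + 1
3 = 3*1 + 0
Back-substitute:
1 = 10 − 3·3
1 = −3·93 + 28·10
1 = 28·382 − 115·93
1 = −115·1239 + 373·382
1 = 373·2860 − 861·1239
So 1239·(-861) ≡ 1 (mod 2860), i.e. 1239⁻¹ ≡ 1999.
Then x ≡ 1999·1832 ≡ 1368 (mod 2860); the smallest non-negative solution is x = 1368.

1368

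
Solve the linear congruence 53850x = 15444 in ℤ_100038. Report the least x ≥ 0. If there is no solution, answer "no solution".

First find gcd(53850, 100038):
100038 = 1*53850 + 46188
53850 = 1*46188 + 7662
46188 = 6*7662 + 216
7662 = 35*216 + 102
216 = 2*102 + 12
102 = 8*12 + 6
12 = 2*6 + 0
gcd = 6 and 6 | 15444, so solutions exist. Divide through by 6: 8975x ≡ 2574 (mod 16673).
Now find 8975⁻¹ mod 16673:
16673 = 1*8975 + 7698
8975 = 1*7698 + 1277
7698 = 6*1277 + 36
1277 = 35*36 + 17
36 = 2*17 + 2
17 = 8*2 + 1
2 = 2*1 + 0
Back-substitute:
1 = 17 − 8·2
1 = −8·36 + 17·17
1 = 17·1277 − 603·36
1 = −603·7698 + 3635·1277
1 = 3635·8975 − 4238·7698
1 = −4238·16673 + 7873·8975
So 8975⁻¹ ≡ 7873 (mod 16673).
Then x ≡ 7873·2574 ≡ 7407 (mod 16673); the smallest non-negative solution is x = 7407.

7407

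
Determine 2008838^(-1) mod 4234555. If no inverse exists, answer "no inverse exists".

Compute gcd(2008838, 4234555):
4234555 = 2*2008838 + 216879
2008838 = 9*216879 + 56927
216879 = 3*56927 + 46098
56927 = 1*46098 + 10829
46098 = 4*10829 + 2782
10829 = 3*2782 + 2483
2782 = 1*2483 + 299
2483 = 8*299 + 91
299 = 3*91 + 26
91 = 3*26 + 13
26 = 2*13 + 0
gcd(2008838, 4234555) = 13 ≠ 1, so 2008838 has no multiplicative inverse modulo 4234555.

no inverse exists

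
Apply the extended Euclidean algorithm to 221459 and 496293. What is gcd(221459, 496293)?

7

Apply Euclid's algorithm to 496293 and 221459:
496293 = 2×221459 + 53375
221459 = 4×53375 + 7959
53375 = 6×7959 + 5621
7959 = 1×5621 + 2338
5621 = 2×2338 + 945
2338 = 2×945 + 448
945 = 2×448 + 49
448 = 9×49 + 7
49 = 7×7 + 0
gcd(221459, 496293) = 7.
Back-substituting:
7 = 448 − 9·49
7 = −9·945 + 19·448
7 = 19·2338 − 47·945
7 = −47·5621 + 113·2338
7 = 113·7959 − 160·5621
7 = −160·53375 + 1073·7959
7 = 1073·221459 − 4452·53375
7 = −4452·496293 + 9977·221459
So 7 = (-4452)·496293 + (9977)·221459.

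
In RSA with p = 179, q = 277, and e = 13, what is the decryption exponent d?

45349

φ(n) = (p−1)(q−1) = 178·276 = 49128.
Need d with 13·d ≡ 1 (mod 49128). Apply the extended Euclidean algorithm:
49128 = 3779×13 + 1
13 = 13×1 + 0
Back-substitute:
1 = 49128 − 3779·13
So 13·(-3779) ≡ 1 (mod 49128), hence d ≡ -3779 ≡ 45349 (mod 49128).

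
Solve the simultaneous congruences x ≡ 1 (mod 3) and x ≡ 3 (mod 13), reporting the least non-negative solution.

Write x = 1 + 3·k. Then 3·k ≡ 3 − 1 ≡ 2 (mod 13).
Need 3⁻¹ mod 13. Extended Euclid on (13, 3):
13 = 4×3 + 1
3 = 3×1 + 0
Back-substitute:
1 = 13 − 4·3
3⁻¹ ≡ 9 (mod 13), so k ≡ 9·2 ≡ 5 (mod 13).
x = 1 + 3·5 = 16.

16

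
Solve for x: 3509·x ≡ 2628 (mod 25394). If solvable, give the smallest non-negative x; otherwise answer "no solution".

12354

First find gcd(3509, 25394):
25394 = 7×3509 + 831
3509 = 4×831 + 185
831 = 4×185 + 91
185 = 2×91 + 3
91 = 30×3 + 1
3 = 3×1 + 0
gcd = 1, so a unique solution mod 25394 exists.
Back-substitute for the Bézout coefficients:
1 = 91 − 30·3
1 = −30·185 + 61·91
1 = 61·831 − 274·185
1 = −274·3509 + 1157·831
1 = 1157·25394 − 8373·3509
So 3509·(-8373) ≡ 1 (mod 25394), giving 3509⁻¹ ≡ 17021.
x ≡ 3509⁻¹·2628 ≡ 17021·2628 ≡ 12354 (mod 25394).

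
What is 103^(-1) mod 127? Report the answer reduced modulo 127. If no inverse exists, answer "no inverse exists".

37

Extended Euclidean algorithm:
127 = 1·103 + 24
103 = 4·24 + 7
24 = 3·7 + 3
7 = 2·3 + 1
3 = 3·1 + 0
The gcd is 1. Working backward:
1 = 7 − 2·3
1 = −2·24 + 7·7
1 = 7·103 − 30·24
1 = −30·127 + 37·103
So 103·37 ≡ 1 (mod 127).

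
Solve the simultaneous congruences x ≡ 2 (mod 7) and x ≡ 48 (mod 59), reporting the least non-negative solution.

107

Write x = 2 + 7·k. Then 7·k ≡ 48 − 2 ≡ 46 (mod 59).
Need 7⁻¹ mod 59. Extended Euclid on (59, 7):
59 = 8·7 + 3
7 = 2·3 + 1
3 = 3·1 + 0
Back-substitute:
1 = 7 − 2·3
1 = −2·59 + 17·7
7⁻¹ ≡ 17 (mod 59), so k ≡ 17·46 ≡ 15 (mod 59).
x = 2 + 7·15 = 107.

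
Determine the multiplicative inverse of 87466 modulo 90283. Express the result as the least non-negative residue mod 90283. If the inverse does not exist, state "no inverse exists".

9743

Apply the Euclidean algorithm to 90283 and 87466:
90283 = 1×87466 + 2817
87466 = 31×2817 + 139
2817 = 20×139 + 37
139 = 3×37 + 28
37 = 1×28 + 9
28 = 3×9 + 1
9 = 9×1 + 0
The gcd is 1. Working backward:
1 = 28 − 3·9
1 = −3·37 + 4·28
1 = 4·139 − 15·37
1 = −15·2817 + 304·139
1 = 304·87466 − 9439·2817
1 = −9439·90283 + 9743·87466
So 87466·9743 ≡ 1 (mod 90283).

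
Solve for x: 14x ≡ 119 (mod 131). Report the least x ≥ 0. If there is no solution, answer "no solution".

74

First find gcd(14, 131):
131 = 9·14 + 5
14 = 2·5 + 4
5 = 1·4 + 1
4 = 4·1 + 0
gcd = 1, so a unique solution mod 131 exists.
Back-substitute for the Bézout coefficients:
1 = 5 − 4
1 = −14 + 3·5
1 = 3·131 − 28·14
So 14·(-28) ≡ 1 (mod 131), giving 14⁻¹ ≡ 103.
x ≡ 14⁻¹·119 ≡ 103·119 ≡ 74 (mod 131).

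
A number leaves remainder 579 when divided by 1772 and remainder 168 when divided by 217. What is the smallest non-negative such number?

Write x = 579 + 1772·k. Then 1772·k ≡ 168 − 579 ≡ 23 (mod 217).
Need 1772⁻¹ mod 217. Extended Euclid on (217, 36):
217 = 6*36 + 1
36 = 36*1 + 0
Back-substitute:
1 = 217 − 6·36
1772⁻¹ ≡ 211 (mod 217), so k ≡ 211·23 ≡ 79 (mod 217).
x = 579 + 1772·79 = 140567.

140567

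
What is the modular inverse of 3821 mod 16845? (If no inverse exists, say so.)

gcd(16845, 3821) by repeated division:
16845 = 4*3821 + 1561
3821 = 2*1561 + 699
1561 = 2*699 + 163
699 = 4*163 + 47
163 = 3*47 + 22
47 = 2*22 + 3
22 = 7*3 + 1
3 = 3*1 + 0
gcd = 1, so the inverse exists. Back-substitute:
1 = 22 − 7·3
1 = −7·47 + 15·22
1 = 15·163 − 52·47
1 = −52·699 + 223·163
1 = 223·1561 − 498·699
1 = −498·3821 + 1219·1561
1 = 1219·16845 − 5374·3821
So 3821·(-5374) ≡ 1 (mod 16845), and -5374 ≡ 11471 (mod 16845).

11471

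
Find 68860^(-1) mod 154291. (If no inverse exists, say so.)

gcd(154291, 68860) by repeated division:
154291 = 2*68860 + 16571
68860 = 4*16571 + 2576
16571 = 6*2576 + 1115
2576 = 2*1115 + 346
1115 = 3*346 + 77
346 = 4*77 + 38
77 = 2*38 + 1
38 = 38*1 + 0
Since gcd(68860, 154291) = 1, back-substitute to write 1 as a combination:
1 = 77 − 2·38
1 = −2·346 + 9·77
1 = 9·1115 − 29·346
1 = −29·2576 + 67·1115
1 = 67·16571 − 431·2576
1 = −431·68860 + 1791·16571
1 = 1791·154291 − 4013·68860
So 68860·(-4013) ≡ 1 (mod 154291), and -4013 ≡ 150278 (mod 154291).

150278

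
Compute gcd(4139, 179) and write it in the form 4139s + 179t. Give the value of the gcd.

Repeated division:
4139 = 23·179 + 22
179 = 8·22 + 3
22 = 7·3 + 1
3 = 3·1 + 0
gcd(4139, 179) = 1.
Back-substituting:
1 = 22 − 7·3
1 = −7·179 + 57·22
1 = 57·4139 − 1318·179
So 1 = (57)·4139 + (-1318)·179.

1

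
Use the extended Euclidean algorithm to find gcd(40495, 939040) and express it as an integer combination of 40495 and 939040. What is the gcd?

Apply Euclid's algorithm to 939040 and 40495:
939040 = 23·40495 + 7655
40495 = 5·7655 + 2220
7655 = 3·2220 + 995
2220 = 2·995 + 230
995 = 4·230 + 75
230 = 3·75 + 5
75 = 15·5 + 0
gcd(40495, 939040) = 5.
Back-substituting:
5 = 230 − 3·75
5 = −3·995 + 13·230
5 = 13·2220 − 29·995
5 = −29·7655 + 100·2220
5 = 100·40495 − 529·7655
5 = −529·939040 + 12267·40495
So 5 = (-529)·939040 + (12267)·40495.

5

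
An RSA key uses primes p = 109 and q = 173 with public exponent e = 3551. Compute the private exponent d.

φ(n) = (p−1)(q−1) = 108·172 = 18576.
Need d with 3551·d ≡ 1 (mod 18576). Apply the extended Euclidean algorithm:
18576 = 5·3551 + 821
3551 = 4·821 + 267
821 = 3·267 + 20
267 = 13·20 + 7
20 = 2·7 + 6
7 = 1·6 + 1
6 = 6·1 + 0
Back-substitute:
1 = 7 − 6
1 = −20 + 3·7
1 = 3·267 − 40·20
1 = −40·821 + 123·267
1 = 123·3551 − 532·821
1 = −532·18576 + 2783·3551
So 3551·2783 ≡ 1 (mod 18576), hence d = 2783.

2783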